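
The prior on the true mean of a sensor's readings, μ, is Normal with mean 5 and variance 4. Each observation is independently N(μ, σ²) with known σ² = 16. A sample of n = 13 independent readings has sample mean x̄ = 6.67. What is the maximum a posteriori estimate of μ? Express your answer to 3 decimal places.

μ̂_MAP = 6.277

n = 13, x̄ = 6.67.
For a Normal prior and Normal likelihood with known variance, the posterior is Normal; its mode equals its mean, the precision-weighted average.
Prior precision 1/σ₀² = 1/4 = 0.25; data precision n/σ² = 13/16 = 0.8125.
μ̂ = (0.25·5 + 0.8125·6.67) / (0.25 + 0.8125) = 6.669375/1.0625 = 10671/1700 ≈ 6.277.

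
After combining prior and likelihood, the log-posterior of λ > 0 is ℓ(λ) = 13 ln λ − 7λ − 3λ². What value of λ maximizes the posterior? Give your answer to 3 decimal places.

ℓ'(λ) = 13/λ − 7 − 6λ. Setting this to zero and multiplying by λ: 6λ² + 7λ − 13 = 0.
λ = (−7 + √(7² + 4·6·13)) / (2·6) = (−7 + √361) / 12 = (−7 + 19)/12 = 1.
ℓ''(λ) = −13/λ² − 6 < 0, confirming a maximum.

λ̂_MAP = 1.000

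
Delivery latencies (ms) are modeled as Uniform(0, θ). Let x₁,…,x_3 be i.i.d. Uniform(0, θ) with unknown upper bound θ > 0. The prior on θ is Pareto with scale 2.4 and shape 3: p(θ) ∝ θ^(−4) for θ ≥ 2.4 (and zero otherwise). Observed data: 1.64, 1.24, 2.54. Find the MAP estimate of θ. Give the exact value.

The Uniform(0, θ) likelihood is θ^(−n) for θ ≥ max(xᵢ), zero otherwise. Here max(xᵢ) = 2.54.
Posterior ∝ θ^(−4) · θ^(−3) = θ^(−7) on θ ≥ max(2.4, 2.54) = 2.54.
This density is strictly decreasing in θ, so the posterior mode lies at the lower boundary of the support.

θ̂_MAP = 2.54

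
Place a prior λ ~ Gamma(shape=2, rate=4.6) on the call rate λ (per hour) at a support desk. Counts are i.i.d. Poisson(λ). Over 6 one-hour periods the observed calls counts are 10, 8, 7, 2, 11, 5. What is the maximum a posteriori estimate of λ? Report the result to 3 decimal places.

λ̂_MAP = 4.151

Σxᵢ = 10+8+7+2+11+5 = 43, with n = 6.
Posterior ∝ λe^(−4.6λ) · λ^43e^(−6λ) = λ^44e^(−10.6λ), i.e. Gamma(shape=45, rate=10.6).
The mode of a Gamma(a, b) with a ≥ 1 (shape–rate) is (a−1)/b = 44/10.6 ≈ 4.151.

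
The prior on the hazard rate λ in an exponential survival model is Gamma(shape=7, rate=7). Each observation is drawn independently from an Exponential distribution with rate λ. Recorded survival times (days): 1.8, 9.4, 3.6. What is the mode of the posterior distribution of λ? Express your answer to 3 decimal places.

λ̂_MAP = 0.413

The Exponential(rate=λ) likelihood is ∝ λ^n e^(−λΣtᵢ). Here n = 3 and Σtᵢ = 1.8 + 9.4 + 3.6 = 14.8.
Posterior ∝ λ^6e^(−7λ) · λ^3e^(−14.8λ) = λ^9e^(−21.8λ), i.e. Gamma(10, 21.8).
Mode = (a−1)/b = 9/21.8 ≈ 0.413.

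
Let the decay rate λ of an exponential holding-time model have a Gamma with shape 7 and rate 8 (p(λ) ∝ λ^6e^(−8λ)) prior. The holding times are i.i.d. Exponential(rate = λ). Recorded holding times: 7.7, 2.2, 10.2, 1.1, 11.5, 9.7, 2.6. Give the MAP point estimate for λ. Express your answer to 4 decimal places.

λ̂_MAP = 0.2453

The Exponential(rate=λ) likelihood is ∝ λ^n e^(−λΣtᵢ). Here n = 7 and Σtᵢ = 7.7 + 2.2 + 10.2 + 1.1 + 11.5 + 9.7 + 2.6 = 45.
Posterior ∝ λ^6e^(−8λ) · λ^7e^(−45λ) = λ^13e^(−53λ), i.e. Gamma(14, 53).
Mode = (a−1)/b = 13/53 ≈ 0.2453.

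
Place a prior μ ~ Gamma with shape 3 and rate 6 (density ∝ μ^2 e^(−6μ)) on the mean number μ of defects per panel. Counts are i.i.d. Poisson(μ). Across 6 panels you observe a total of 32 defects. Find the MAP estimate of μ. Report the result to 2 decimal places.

Σxᵢ = 32, n = 6.
Posterior ∝ μ^2e^(−6μ) · μ^32e^(−6μ) = μ^34e^(−12μ), i.e. Gamma(shape=35, rate=12).
The mode of a Gamma(a, b) with a ≥ 1 (shape–rate) is (a−1)/b = 34/12 ≈ 2.83.

μ̂_MAP = 2.83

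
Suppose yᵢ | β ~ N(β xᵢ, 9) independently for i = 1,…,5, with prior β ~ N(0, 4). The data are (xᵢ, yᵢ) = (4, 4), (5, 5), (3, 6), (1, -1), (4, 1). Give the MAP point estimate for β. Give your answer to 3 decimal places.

β̂_MAP = 0.895

log p(β | y) = −Σ(yᵢ − βxᵢ)²/(2·9) − β²/(2·4) + const.
Setting the derivative to zero: Σxᵢ(yᵢ − βxᵢ)/9 − β/4 = 0, so β = Σxᵢyᵢ / (Σxᵢ² + σ²/τ²).
Σxᵢyᵢ = 4·4 + 5·5 + 3·6 + 1·(-1) + 4·1 = 62; Σxᵢ² = 67; σ²/τ² = 2.25.
β̂_MAP = 62 / (67 + 2.25) = 62/69.25 ≈ 0.895.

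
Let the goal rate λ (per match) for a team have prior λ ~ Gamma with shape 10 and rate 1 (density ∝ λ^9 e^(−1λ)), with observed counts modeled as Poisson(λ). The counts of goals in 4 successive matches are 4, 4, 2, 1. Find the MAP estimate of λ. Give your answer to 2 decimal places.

Σxᵢ = 4+4+2+1 = 11, with n = 4.
Posterior ∝ λ^9e^(−1λ) · λ^11e^(−4λ) = λ^20e^(−5λ), i.e. Gamma(shape=21, rate=5).
The mode of a Gamma(a, b) with a ≥ 1 (shape–rate) is (a−1)/b = 20/5 ≈ 4.00.

λ̂_MAP = 4.00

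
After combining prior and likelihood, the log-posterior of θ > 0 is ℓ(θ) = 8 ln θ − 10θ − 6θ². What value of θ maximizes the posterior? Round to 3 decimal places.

θ̂_MAP = 0.500

ℓ'(θ) = 8/θ − 10 − 12θ. Setting this to zero and multiplying by θ: 12θ² + 10θ − 8 = 0.
θ = (−10 + √(10² + 4·12·8)) / (2·12) = (−10 + √484) / 24 = (−10 + 22)/24 = 1/2.
ℓ''(θ) = −8/θ² − 12 < 0, confirming a maximum.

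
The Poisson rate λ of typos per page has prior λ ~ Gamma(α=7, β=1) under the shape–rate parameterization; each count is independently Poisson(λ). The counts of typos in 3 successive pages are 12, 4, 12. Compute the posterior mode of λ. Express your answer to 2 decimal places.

λ̂_MAP = 8.50

Σxᵢ = 12+4+12 = 28, with n = 3.
Posterior ∝ λ^6e^(−1λ) · λ^28e^(−3λ) = λ^34e^(−4λ), i.e. Gamma(shape=35, rate=4).
The mode of a Gamma(a, b) with a ≥ 1 (shape–rate) is (a−1)/b = 34/4 ≈ 8.50.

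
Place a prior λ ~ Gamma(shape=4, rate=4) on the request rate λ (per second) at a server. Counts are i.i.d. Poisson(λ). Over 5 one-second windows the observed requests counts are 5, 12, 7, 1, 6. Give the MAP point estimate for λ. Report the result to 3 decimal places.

λ̂_MAP = 3.778

Σxᵢ = 5+12+7+1+6 = 31, with n = 5.
Posterior ∝ λ^3e^(−4λ) · λ^31e^(−5λ) = λ^34e^(−9λ), i.e. Gamma(shape=35, rate=9).
The mode of a Gamma(a, b) with a ≥ 1 (shape–rate) is (a−1)/b = 34/9 ≈ 3.778.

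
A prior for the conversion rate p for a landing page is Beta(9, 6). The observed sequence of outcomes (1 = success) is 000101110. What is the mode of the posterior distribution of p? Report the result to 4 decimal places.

Prior: Beta(9, 6).
Data: 4 successes in 9 trials (from the sequence). The binomial likelihood contributes p^4(1−p)^5, so the posterior is Beta(9+4, 6+5) = Beta(13, 11).
For Beta(a, b) with a, b > 1 the mode is (a−1)/(a+b−2) = 12/22 ≈ 0.5455.

p̂_MAP = 0.5455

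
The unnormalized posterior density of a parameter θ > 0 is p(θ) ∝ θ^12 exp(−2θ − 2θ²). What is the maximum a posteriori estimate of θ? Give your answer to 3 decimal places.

ℓ'(θ) = 12/θ − 2 − 4θ. Setting this to zero and multiplying by θ: 4θ² + 2θ − 12 = 0.
θ = (−2 + √(2² + 4·4·12)) / (2·4) = (−2 + √196) / 8 = (−2 + 14)/8 = 3/2.
ℓ''(θ) = −12/θ² − 4 < 0, confirming a maximum.

θ̂_MAP = 1.500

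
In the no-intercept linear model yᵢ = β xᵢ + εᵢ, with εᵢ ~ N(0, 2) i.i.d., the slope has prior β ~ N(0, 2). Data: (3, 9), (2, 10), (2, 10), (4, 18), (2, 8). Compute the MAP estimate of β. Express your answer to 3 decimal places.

β̂_MAP = 4.079

log p(β | y) = −Σ(yᵢ − βxᵢ)²/(2·2) − β²/(2·2) + const.
Setting the derivative to zero: Σxᵢ(yᵢ − βxᵢ)/2 − β/2 = 0, so β = Σxᵢyᵢ / (Σxᵢ² + σ²/τ²).
Σxᵢyᵢ = 3·9 + 2·10 + 2·10 + 4·18 + 2·8 = 155; Σxᵢ² = 37; σ²/τ² = 1.
β̂_MAP = 155 / (37 + 1) = 155/38 ≈ 4.079.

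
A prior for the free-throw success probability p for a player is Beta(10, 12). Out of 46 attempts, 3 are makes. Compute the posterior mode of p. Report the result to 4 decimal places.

p̂_MAP = 0.1818

Prior: Beta(10, 12).
Data: 3 successes in 46 trials. The binomial likelihood contributes p^3(1−p)^43, so the posterior is Beta(10+3, 12+43) = Beta(13, 55).
For Beta(a, b) with a, b > 1 the mode is (a−1)/(a+b−2) = 12/66 ≈ 0.1818.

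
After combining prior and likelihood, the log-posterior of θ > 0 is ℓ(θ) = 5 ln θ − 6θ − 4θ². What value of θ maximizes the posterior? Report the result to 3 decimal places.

ℓ'(θ) = 5/θ − 6 − 8θ. Setting this to zero and multiplying by θ: 8θ² + 6θ − 5 = 0.
θ = (−6 + √(6² + 4·8·5)) / (2·8) = (−6 + √196) / 16 = (−6 + 14)/16 = 1/2.
ℓ''(θ) = −5/θ² − 8 < 0, confirming a maximum.

θ̂_MAP = 0.500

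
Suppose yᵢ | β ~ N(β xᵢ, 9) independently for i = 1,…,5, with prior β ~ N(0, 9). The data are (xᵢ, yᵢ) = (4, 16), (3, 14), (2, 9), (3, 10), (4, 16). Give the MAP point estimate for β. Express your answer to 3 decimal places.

β̂_MAP = 3.964

log p(β | y) = −Σ(yᵢ − βxᵢ)²/(2·9) − β²/(2·9) + const.
Setting the derivative to zero: Σxᵢ(yᵢ − βxᵢ)/9 − β/9 = 0, so β = Σxᵢyᵢ / (Σxᵢ² + σ²/τ²).
Σxᵢyᵢ = 4·16 + 3·14 + 2·9 + 3·10 + 4·16 = 218; Σxᵢ² = 54; σ²/τ² = 1.
β̂_MAP = 218 / (54 + 1) = 218/55 ≈ 3.964.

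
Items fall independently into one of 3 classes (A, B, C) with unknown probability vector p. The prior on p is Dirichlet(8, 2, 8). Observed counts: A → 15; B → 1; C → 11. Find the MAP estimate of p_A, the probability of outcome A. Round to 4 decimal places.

MAP estimate of p_A = 0.5238

The posterior is Dirichlet(αᵢ + nᵢ) = Dirichlet(23, 3, 19).
For a Dirichlet(a₁,…,a_K) with all aᵢ > 1, the mode has j-th component (aⱼ − 1)/(Σaᵢ − K).
Here Σaᵢ = 45 and K = 3, so p_A = (23 − 1)/(45 − 3) = 22/42 ≈ 0.5238.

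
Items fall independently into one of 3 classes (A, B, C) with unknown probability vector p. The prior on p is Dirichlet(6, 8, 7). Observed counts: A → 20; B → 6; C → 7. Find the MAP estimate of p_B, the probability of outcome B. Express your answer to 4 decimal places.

MAP estimate of p_B = 0.2549

The posterior is Dirichlet(αᵢ + nᵢ) = Dirichlet(26, 14, 14).
For a Dirichlet(a₁,…,a_K) with all aᵢ > 1, the mode has j-th component (aⱼ − 1)/(Σaᵢ − K).
Here Σaᵢ = 54 and K = 3, so p_B = (14 − 1)/(54 − 3) = 13/51 ≈ 0.2549.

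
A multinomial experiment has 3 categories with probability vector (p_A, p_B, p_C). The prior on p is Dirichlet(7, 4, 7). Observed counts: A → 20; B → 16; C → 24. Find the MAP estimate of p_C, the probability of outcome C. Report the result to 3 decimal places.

MAP estimate of p_C = 0.400

The posterior is Dirichlet(αᵢ + nᵢ) = Dirichlet(27, 20, 31).
For a Dirichlet(a₁,…,a_K) with all aᵢ > 1, the mode has j-th component (aⱼ − 1)/(Σaᵢ − K).
Here Σaᵢ = 78 and K = 3, so p_C = (31 − 1)/(78 − 3) = 30/75 ≈ 0.400.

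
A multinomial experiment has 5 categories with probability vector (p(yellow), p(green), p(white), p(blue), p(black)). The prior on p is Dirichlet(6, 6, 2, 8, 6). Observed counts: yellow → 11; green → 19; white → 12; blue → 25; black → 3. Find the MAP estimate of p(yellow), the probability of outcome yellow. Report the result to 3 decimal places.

MAP estimate of p(yellow) = 0.172

The posterior is Dirichlet(αᵢ + nᵢ) = Dirichlet(17, 25, 14, 33, 9).
For a Dirichlet(a₁,…,a_K) with all aᵢ > 1, the mode has j-th component (aⱼ − 1)/(Σaᵢ − K).
Here Σaᵢ = 98 and K = 5, so p(yellow) = (17 − 1)/(98 − 5) = 16/93 ≈ 0.172.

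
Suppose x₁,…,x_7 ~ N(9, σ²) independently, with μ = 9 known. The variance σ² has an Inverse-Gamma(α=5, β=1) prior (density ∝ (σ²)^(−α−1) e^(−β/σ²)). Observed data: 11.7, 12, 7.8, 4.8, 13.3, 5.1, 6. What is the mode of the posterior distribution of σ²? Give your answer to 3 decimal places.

Sum of squared deviations about the known mean: SS = (11.7−9)² + (12−9)² + (7.8−9)² + (4.8−9)² + (13.3−9)² + (5.1−9)² + (6−9)² = 78.07.
The Normal likelihood contributes (σ²)^(−n/2) exp(−SS/(2σ²)), so the posterior is Inverse-Gamma(α + n/2, β + SS/2) = Inverse-Gamma(8.5, 40.035).
The mode of Inverse-Gamma(a, b) is b/(a+1) = 40.035/9.5 ≈ 4.214.

σ̂²_MAP = 4.214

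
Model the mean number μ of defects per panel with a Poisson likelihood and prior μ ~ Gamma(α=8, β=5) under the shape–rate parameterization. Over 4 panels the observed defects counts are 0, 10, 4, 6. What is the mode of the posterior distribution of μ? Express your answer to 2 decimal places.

μ̂_MAP = 3.00

Σxᵢ = 0+10+4+6 = 20, with n = 4.
Posterior ∝ μ^7e^(−5μ) · μ^20e^(−4μ) = μ^27e^(−9μ), i.e. Gamma(shape=28, rate=9).
The mode of a Gamma(a, b) with a ≥ 1 (shape–rate) is (a−1)/b = 27/9 ≈ 3.00.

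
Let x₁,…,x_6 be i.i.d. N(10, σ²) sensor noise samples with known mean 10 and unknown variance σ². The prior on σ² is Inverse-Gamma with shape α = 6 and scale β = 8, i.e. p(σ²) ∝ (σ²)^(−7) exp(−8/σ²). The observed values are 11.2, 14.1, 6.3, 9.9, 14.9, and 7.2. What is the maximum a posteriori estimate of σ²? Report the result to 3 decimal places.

Sum of squared deviations about the known mean: SS = (11.2−10)² + (14.1−10)² + (6.3−10)² + (9.9−10)² + (14.9−10)² + (7.2−10)² = 63.8.
The Normal likelihood contributes (σ²)^(−n/2) exp(−SS/(2σ²)), so the posterior is Inverse-Gamma(α + n/2, β + SS/2) = Inverse-Gamma(9, 39.9).
The mode of Inverse-Gamma(a, b) is b/(a+1) = 39.9/10 ≈ 3.990.

σ̂²_MAP = 3.990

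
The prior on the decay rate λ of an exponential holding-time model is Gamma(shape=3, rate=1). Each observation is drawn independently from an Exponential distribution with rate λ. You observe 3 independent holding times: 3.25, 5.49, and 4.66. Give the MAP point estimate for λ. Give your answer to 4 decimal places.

λ̂_MAP = 0.3472

The Exponential(rate=λ) likelihood is ∝ λ^n e^(−λΣtᵢ). Here n = 3 and Σtᵢ = 3.25 + 5.49 + 4.66 = 13.40.
Posterior ∝ λ^2e^(−1λ) · λ^3e^(−13.40λ) = λ^5e^(−14.40λ), i.e. Gamma(6, 14.40).
Mode = (a−1)/b = 5/14.40 ≈ 0.3472.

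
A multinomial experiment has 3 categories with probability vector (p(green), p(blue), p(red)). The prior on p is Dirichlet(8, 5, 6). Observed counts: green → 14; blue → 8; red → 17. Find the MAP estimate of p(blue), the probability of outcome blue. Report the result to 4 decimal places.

MAP estimate of p(blue) = 0.2182

The posterior is Dirichlet(αᵢ + nᵢ) = Dirichlet(22, 13, 23).
For a Dirichlet(a₁,…,a_K) with all aᵢ > 1, the mode has j-th component (aⱼ − 1)/(Σaᵢ − K).
Here Σaᵢ = 58 and K = 3, so p(blue) = (13 − 1)/(58 − 3) = 12/55 ≈ 0.2182.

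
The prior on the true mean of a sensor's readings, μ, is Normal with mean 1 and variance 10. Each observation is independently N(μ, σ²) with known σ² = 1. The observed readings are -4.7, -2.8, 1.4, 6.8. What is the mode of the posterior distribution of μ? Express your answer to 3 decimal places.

n = 4; x̄ = ((-4.7) + (-2.8) + 1.4 + 6.8)/4 = 0.7/4 = 0.175.
For a Normal prior and Normal likelihood with known variance, the posterior is Normal; its mode equals its mean, the precision-weighted average.
Prior precision 1/σ₀² = 1/10 = 0.1; data precision n/σ² = 4/1 = 4.
μ̂ = (0.1·1 + 4·0.175) / (0.1 + 4) = 0.8/4.1 = 8/41 ≈ 0.195.

μ̂_MAP = 0.195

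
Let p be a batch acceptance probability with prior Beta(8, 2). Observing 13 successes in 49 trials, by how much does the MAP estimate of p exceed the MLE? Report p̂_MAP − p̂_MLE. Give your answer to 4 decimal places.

MAP − MLE = 0.0856

Posterior is Beta(21, 38); MAP = (21−1)/(59−2) = 20/57 ≈ 0.35088.
MLE ignores the prior: p̂_MLE = k/n = 13/49 ≈ 0.26531.
Difference = 20/57 − 13/49 = 239/2793 ≈ 0.0856.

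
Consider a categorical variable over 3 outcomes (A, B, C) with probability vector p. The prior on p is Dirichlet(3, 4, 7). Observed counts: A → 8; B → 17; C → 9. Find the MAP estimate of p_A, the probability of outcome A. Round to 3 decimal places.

MAP estimate of p_A = 0.222

The posterior is Dirichlet(αᵢ + nᵢ) = Dirichlet(11, 21, 16).
For a Dirichlet(a₁,…,a_K) with all aᵢ > 1, the mode has j-th component (aⱼ − 1)/(Σaᵢ − K).
Here Σaᵢ = 48 and K = 3, so p_A = (11 − 1)/(48 − 3) = 10/45 ≈ 0.222.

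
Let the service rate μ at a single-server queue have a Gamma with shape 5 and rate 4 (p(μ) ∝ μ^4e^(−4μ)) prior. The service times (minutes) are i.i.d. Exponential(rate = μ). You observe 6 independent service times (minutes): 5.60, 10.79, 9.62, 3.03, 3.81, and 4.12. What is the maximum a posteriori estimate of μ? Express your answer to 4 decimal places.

μ̂_MAP = 0.2441

The Exponential(rate=μ) likelihood is ∝ μ^n e^(−μΣtᵢ). Here n = 6 and Σtᵢ = 5.60 + 10.79 + 9.62 + 3.03 + 3.81 + 4.12 = 36.97.
Posterior ∝ μ^4e^(−4μ) · μ^6e^(−36.97μ) = μ^10e^(−40.97μ), i.e. Gamma(11, 40.97).
Mode = (a−1)/b = 10/40.97 ≈ 0.2441.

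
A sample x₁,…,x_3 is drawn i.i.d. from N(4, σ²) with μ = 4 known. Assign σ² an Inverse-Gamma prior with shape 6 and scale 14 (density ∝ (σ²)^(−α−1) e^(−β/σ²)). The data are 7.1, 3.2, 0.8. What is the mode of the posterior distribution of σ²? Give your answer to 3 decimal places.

Sum of squared deviations about the known mean: SS = (7.1−4)² + (3.2−4)² + (0.8−4)² = 20.49.
The Normal likelihood contributes (σ²)^(−n/2) exp(−SS/(2σ²)), so the posterior is Inverse-Gamma(α + n/2, β + SS/2) = Inverse-Gamma(7.5, 24.245).
The mode of Inverse-Gamma(a, b) is b/(a+1) = 24.245/8.5 ≈ 2.852.

σ̂²_MAP = 2.852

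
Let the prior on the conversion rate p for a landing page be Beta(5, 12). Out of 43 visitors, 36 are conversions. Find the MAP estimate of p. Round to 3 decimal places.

Prior: Beta(5, 12).
Data: 36 successes in 43 trials. The binomial likelihood contributes p^36(1−p)^7, so the posterior is Beta(5+36, 12+7) = Beta(41, 19).
For Beta(a, b) with a, b > 1 the mode is (a−1)/(a+b−2) = 40/58 ≈ 0.690.

p̂_MAP = 0.690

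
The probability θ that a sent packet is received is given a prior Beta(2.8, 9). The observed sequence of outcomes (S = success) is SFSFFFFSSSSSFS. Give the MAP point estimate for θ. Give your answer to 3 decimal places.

θ̂_MAP = 0.412

Prior: Beta(2.8, 9).
Data: 8 successes in 14 trials (from the sequence). The binomial likelihood contributes θ^8(1−θ)^6, so the posterior is Beta(2.8+8, 9+6) = Beta(10.8, 15).
For Beta(a, b) with a, b > 1 the mode is (a−1)/(a+b−2) = 9.8/23.8 ≈ 0.412.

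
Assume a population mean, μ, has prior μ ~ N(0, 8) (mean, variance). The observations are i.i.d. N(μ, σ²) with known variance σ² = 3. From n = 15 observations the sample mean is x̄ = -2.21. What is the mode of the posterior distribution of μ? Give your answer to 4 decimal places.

μ̂_MAP = -2.1561

n = 15, x̄ = -2.21.
For a Normal prior and Normal likelihood with known variance, the posterior is Normal; its mode equals its mean, the precision-weighted average.
Prior precision 1/σ₀² = 1/8 = 0.125; data precision n/σ² = 15/3 = 5.
μ̂ = (0.125·0 + 5·(-2.21)) / (0.125 + 5) = (-11.05)/5.125 = -442/205 ≈ -2.1561.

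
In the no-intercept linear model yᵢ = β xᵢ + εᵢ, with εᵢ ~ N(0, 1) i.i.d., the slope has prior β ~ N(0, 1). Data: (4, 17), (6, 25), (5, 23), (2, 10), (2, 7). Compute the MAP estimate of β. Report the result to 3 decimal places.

log p(β | y) = −Σ(yᵢ − βxᵢ)²/(2·1) − β²/(2·1) + const.
Setting the derivative to zero: Σxᵢ(yᵢ − βxᵢ)/1 − β/1 = 0, so β = Σxᵢyᵢ / (Σxᵢ² + σ²/τ²).
Σxᵢyᵢ = 4·17 + 6·25 + 5·23 + 2·10 + 2·7 = 367; Σxᵢ² = 85; σ²/τ² = 1.
β̂_MAP = 367 / (85 + 1) = 367/86 ≈ 4.267.

β̂_MAP = 4.267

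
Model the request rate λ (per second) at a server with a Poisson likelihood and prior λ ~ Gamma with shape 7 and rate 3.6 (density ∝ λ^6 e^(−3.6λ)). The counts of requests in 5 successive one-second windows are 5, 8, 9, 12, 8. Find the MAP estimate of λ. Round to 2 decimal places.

Σxᵢ = 5+8+9+12+8 = 42, with n = 5.
Posterior ∝ λ^6e^(−3.6λ) · λ^42e^(−5λ) = λ^48e^(−8.6λ), i.e. Gamma(shape=49, rate=8.6).
The mode of a Gamma(a, b) with a ≥ 1 (shape–rate) is (a−1)/b = 48/8.6 ≈ 5.58.

λ̂_MAP = 5.58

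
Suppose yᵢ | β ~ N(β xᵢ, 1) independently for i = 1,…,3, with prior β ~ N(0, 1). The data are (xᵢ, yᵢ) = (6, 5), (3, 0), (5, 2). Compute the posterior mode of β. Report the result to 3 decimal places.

log p(β | y) = −Σ(yᵢ − βxᵢ)²/(2·1) − β²/(2·1) + const.
Setting the derivative to zero: Σxᵢ(yᵢ − βxᵢ)/1 − β/1 = 0, so β = Σxᵢyᵢ / (Σxᵢ² + σ²/τ²).
Σxᵢyᵢ = 6·5 + 3·0 + 5·2 = 40; Σxᵢ² = 70; σ²/τ² = 1.
β̂_MAP = 40 / (70 + 1) = 40/71 ≈ 0.563.

β̂_MAP = 0.563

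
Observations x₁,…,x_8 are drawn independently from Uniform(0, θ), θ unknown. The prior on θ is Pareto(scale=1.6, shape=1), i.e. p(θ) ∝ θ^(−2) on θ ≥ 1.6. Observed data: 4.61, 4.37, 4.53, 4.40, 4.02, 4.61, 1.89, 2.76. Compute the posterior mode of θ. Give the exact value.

The Uniform(0, θ) likelihood is θ^(−n) for θ ≥ max(xᵢ), zero otherwise. Here max(xᵢ) = 4.61.
Posterior ∝ θ^(−2) · θ^(−8) = θ^(−10) on θ ≥ max(1.6, 4.61) = 4.61.
This density is strictly decreasing in θ, so the posterior mode lies at the lower boundary of the support.

θ̂_MAP = 4.61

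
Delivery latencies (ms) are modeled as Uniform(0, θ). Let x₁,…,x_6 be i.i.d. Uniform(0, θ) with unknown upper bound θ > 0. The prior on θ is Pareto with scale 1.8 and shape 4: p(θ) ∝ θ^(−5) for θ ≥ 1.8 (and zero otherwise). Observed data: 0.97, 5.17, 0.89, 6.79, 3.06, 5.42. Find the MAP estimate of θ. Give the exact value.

The Uniform(0, θ) likelihood is θ^(−n) for θ ≥ max(xᵢ), zero otherwise. Here max(xᵢ) = 6.79.
Posterior ∝ θ^(−5) · θ^(−6) = θ^(−11) on θ ≥ max(1.8, 6.79) = 6.79.
This density is strictly decreasing in θ, so the posterior mode lies at the lower boundary of the support.

θ̂_MAP = 6.79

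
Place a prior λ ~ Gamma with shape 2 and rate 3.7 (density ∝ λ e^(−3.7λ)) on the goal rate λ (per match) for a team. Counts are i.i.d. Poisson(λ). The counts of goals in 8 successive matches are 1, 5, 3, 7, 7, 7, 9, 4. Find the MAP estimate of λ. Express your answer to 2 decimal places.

Σxᵢ = 1+5+3+7+7+7+9+4 = 43, with n = 8.
Posterior ∝ λe^(−3.7λ) · λ^43e^(−8λ) = λ^44e^(−11.7λ), i.e. Gamma(shape=45, rate=11.7).
The mode of a Gamma(a, b) with a ≥ 1 (shape–rate) is (a−1)/b = 44/11.7 ≈ 3.76.

λ̂_MAP = 3.76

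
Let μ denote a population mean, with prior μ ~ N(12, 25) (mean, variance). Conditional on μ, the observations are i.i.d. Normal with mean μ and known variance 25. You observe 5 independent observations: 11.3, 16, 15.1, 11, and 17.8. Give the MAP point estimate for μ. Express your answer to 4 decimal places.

n = 5; x̄ = (11.3 + 16 + 15.1 + 11 + 17.8)/5 = 71.2/5 = 14.24.
For a Normal prior and Normal likelihood with known variance, the posterior is Normal; its mode equals its mean, the precision-weighted average.
Prior precision 1/σ₀² = 1/25 = 0.04; data precision n/σ² = 5/25 = 0.2.
μ̂ = (0.04·12 + 0.2·14.24) / (0.04 + 0.2) = 3.328/0.24 = 208/15 ≈ 13.8667.

μ̂_MAP = 13.8667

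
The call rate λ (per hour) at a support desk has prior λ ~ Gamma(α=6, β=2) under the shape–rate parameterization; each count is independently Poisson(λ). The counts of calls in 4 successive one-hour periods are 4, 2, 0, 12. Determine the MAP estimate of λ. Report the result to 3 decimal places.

Σxᵢ = 4+2+0+12 = 18, with n = 4.
Posterior ∝ λ^5e^(−2λ) · λ^18e^(−4λ) = λ^23e^(−6λ), i.e. Gamma(shape=24, rate=6).
The mode of a Gamma(a, b) with a ≥ 1 (shape–rate) is (a−1)/b = 23/6 ≈ 3.833.

λ̂_MAP = 3.833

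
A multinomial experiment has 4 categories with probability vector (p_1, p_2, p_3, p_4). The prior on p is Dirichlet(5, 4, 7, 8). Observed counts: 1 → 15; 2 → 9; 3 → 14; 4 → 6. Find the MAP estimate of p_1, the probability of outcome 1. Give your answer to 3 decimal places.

The posterior is Dirichlet(αᵢ + nᵢ) = Dirichlet(20, 13, 21, 14).
For a Dirichlet(a₁,…,a_K) with all aᵢ > 1, the mode has j-th component (aⱼ − 1)/(Σaᵢ − K).
Here Σaᵢ = 68 and K = 4, so p_1 = (20 − 1)/(68 − 4) = 19/64 ≈ 0.297.

MAP estimate: 0.297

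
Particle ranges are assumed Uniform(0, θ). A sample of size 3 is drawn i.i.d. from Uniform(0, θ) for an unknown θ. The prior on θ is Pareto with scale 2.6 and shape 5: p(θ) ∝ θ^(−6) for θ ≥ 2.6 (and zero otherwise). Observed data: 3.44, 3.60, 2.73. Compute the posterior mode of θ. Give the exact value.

θ̂_MAP = 3.60

The Uniform(0, θ) likelihood is θ^(−n) for θ ≥ max(xᵢ), zero otherwise. Here max(xᵢ) = 3.60.
Posterior ∝ θ^(−6) · θ^(−3) = θ^(−9) on θ ≥ max(2.6, 3.60) = 3.60.
This density is strictly decreasing in θ, so the posterior mode lies at the lower boundary of the support.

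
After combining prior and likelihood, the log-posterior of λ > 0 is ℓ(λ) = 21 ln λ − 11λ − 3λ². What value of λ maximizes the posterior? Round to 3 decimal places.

ℓ'(λ) = 21/λ − 11 − 6λ. Setting this to zero and multiplying by λ: 6λ² + 11λ − 21 = 0.
λ = (−11 + √(11² + 4·6·21)) / (2·6) = (−11 + √625) / 12 = (−11 + 25)/12 = 7/6.
ℓ''(λ) = −21/λ² − 6 < 0, confirming a maximum.

λ̂_MAP = 1.167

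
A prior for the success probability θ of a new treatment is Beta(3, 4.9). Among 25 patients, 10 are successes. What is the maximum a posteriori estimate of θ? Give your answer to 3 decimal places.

Prior: Beta(3, 4.9).
Data: 10 successes in 25 trials. The binomial likelihood contributes θ^10(1−θ)^15, so the posterior is Beta(3+10, 4.9+15) = Beta(13, 19.9).
For Beta(a, b) with a, b > 1 the mode is (a−1)/(a+b−2) = 12/30.9 ≈ 0.388.

θ̂_MAP = 0.388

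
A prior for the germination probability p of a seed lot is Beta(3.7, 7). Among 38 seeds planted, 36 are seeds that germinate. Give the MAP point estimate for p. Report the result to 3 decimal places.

p̂_MAP = 0.829

Prior: Beta(3.7, 7).
Data: 36 successes in 38 trials. The binomial likelihood contributes p^36(1−p)^2, so the posterior is Beta(3.7+36, 7+2) = Beta(39.7, 9).
For Beta(a, b) with a, b > 1 the mode is (a−1)/(a+b−2) = 38.7/46.7 ≈ 0.829.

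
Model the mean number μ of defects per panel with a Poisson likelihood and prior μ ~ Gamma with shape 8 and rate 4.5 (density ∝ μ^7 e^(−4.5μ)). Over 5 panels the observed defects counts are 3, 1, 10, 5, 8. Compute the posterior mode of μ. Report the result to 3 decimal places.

μ̂_MAP = 3.579

Σxᵢ = 3+1+10+5+8 = 27, with n = 5.
Posterior ∝ μ^7e^(−4.5μ) · μ^27e^(−5μ) = μ^34e^(−9.5μ), i.e. Gamma(shape=35, rate=9.5).
The mode of a Gamma(a, b) with a ≥ 1 (shape–rate) is (a−1)/b = 34/9.5 ≈ 3.579.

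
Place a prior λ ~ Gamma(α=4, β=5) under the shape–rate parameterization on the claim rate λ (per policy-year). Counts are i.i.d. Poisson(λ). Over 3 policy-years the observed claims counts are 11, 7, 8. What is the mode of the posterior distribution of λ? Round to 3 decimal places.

λ̂_MAP = 3.625

Σxᵢ = 11+7+8 = 26, with n = 3.
Posterior ∝ λ^3e^(−5λ) · λ^26e^(−3λ) = λ^29e^(−8λ), i.e. Gamma(shape=30, rate=8).
The mode of a Gamma(a, b) with a ≥ 1 (shape–rate) is (a−1)/b = 29/8 ≈ 3.625.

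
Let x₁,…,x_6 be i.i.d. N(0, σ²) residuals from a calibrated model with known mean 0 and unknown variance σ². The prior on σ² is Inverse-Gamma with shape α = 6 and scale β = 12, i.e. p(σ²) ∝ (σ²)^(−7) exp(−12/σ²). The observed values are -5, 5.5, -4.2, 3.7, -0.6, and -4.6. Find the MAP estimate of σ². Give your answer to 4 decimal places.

Sum of squared deviations about the known mean: SS = (-5−0)² + (5.5−0)² + (-4.2−0)² + (3.7−0)² + (-0.6−0)² + (-4.6−0)² = 108.1.
The Normal likelihood contributes (σ²)^(−n/2) exp(−SS/(2σ²)), so the posterior is Inverse-Gamma(α + n/2, β + SS/2) = Inverse-Gamma(9, 66.05).
The mode of Inverse-Gamma(a, b) is b/(a+1) = 66.05/10 ≈ 6.6050.

σ̂²_MAP = 6.6050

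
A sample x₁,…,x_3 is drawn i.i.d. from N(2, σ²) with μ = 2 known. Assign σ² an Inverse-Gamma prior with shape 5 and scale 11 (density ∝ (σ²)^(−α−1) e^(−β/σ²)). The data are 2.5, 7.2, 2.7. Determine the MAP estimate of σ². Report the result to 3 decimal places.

Sum of squared deviations about the known mean: SS = (2.5−2)² + (7.2−2)² + (2.7−2)² = 27.78.
The Normal likelihood contributes (σ²)^(−n/2) exp(−SS/(2σ²)), so the posterior is Inverse-Gamma(α + n/2, β + SS/2) = Inverse-Gamma(6.5, 24.89).
The mode of Inverse-Gamma(a, b) is b/(a+1) = 24.89/7.5 ≈ 3.319.

σ̂²_MAP = 3.319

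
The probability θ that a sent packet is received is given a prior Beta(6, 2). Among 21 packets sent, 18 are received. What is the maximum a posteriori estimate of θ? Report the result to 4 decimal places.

θ̂_MAP = 0.8519

Prior: Beta(6, 2).
Data: 18 successes in 21 trials. The binomial likelihood contributes θ^18(1−θ)^3, so the posterior is Beta(6+18, 2+3) = Beta(24, 5).
For Beta(a, b) with a, b > 1 the mode is (a−1)/(a+b−2) = 23/27 ≈ 0.8519.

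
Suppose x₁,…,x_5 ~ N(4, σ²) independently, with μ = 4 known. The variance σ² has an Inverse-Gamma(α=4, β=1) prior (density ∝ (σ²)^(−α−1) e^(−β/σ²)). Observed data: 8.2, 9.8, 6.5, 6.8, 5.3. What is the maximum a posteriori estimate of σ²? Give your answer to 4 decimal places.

Sum of squared deviations about the known mean: SS = (8.2−4)² + (9.8−4)² + (6.5−4)² + (6.8−4)² + (5.3−4)² = 67.06.
The Normal likelihood contributes (σ²)^(−n/2) exp(−SS/(2σ²)), so the posterior is Inverse-Gamma(α + n/2, β + SS/2) = Inverse-Gamma(6.5, 34.53).
The mode of Inverse-Gamma(a, b) is b/(a+1) = 34.53/7.5 ≈ 4.6040.

σ̂²_MAP = 4.6040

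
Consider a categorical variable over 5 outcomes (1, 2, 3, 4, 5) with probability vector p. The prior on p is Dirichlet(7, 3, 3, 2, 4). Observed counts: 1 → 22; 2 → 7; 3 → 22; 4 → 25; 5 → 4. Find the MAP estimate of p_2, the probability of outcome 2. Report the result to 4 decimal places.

MAP estimate: 0.0957

The posterior is Dirichlet(αᵢ + nᵢ) = Dirichlet(29, 10, 25, 27, 8).
For a Dirichlet(a₁,…,a_K) with all aᵢ > 1, the mode has j-th component (aⱼ − 1)/(Σaᵢ − K).
Here Σaᵢ = 99 and K = 5, so p_2 = (10 − 1)/(99 − 5) = 9/94 ≈ 0.0957.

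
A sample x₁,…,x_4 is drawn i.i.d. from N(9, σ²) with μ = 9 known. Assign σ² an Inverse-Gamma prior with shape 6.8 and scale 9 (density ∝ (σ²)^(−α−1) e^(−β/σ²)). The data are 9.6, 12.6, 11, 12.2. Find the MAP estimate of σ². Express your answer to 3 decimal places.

σ̂²_MAP = 2.324

Sum of squared deviations about the known mean: SS = (9.6−9)² + (12.6−9)² + (11−9)² + (12.2−9)² = 27.56.
The Normal likelihood contributes (σ²)^(−n/2) exp(−SS/(2σ²)), so the posterior is Inverse-Gamma(α + n/2, β + SS/2) = Inverse-Gamma(8.8, 22.78).
The mode of Inverse-Gamma(a, b) is b/(a+1) = 22.78/9.8 ≈ 2.324.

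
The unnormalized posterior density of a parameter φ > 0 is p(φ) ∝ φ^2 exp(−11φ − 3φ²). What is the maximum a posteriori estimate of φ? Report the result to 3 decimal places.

φ̂_MAP = 0.167

ℓ'(φ) = 2/φ − 11 − 6φ. Setting this to zero and multiplying by φ: 6φ² + 11φ − 2 = 0.
φ = (−11 + √(11² + 4·6·2)) / (2·6) = (−11 + √169) / 12 = (−11 + 13)/12 = 1/6.
ℓ''(φ) = −2/φ² − 6 < 0, confirming a maximum.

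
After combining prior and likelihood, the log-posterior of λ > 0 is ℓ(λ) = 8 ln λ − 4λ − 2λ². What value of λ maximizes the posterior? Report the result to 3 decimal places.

ℓ'(λ) = 8/λ − 4 − 4λ. Setting this to zero and multiplying by λ: 4λ² + 4λ − 8 = 0.
λ = (−4 + √(4² + 4·4·8)) / (2·4) = (−4 + √144) / 8 = (−4 + 12)/8 = 1.
ℓ''(λ) = −8/λ² − 4 < 0, confirming a maximum.

λ̂_MAP = 1.000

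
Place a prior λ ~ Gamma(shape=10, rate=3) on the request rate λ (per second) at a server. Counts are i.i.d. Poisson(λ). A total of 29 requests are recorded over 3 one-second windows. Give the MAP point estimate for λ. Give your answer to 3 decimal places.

Σxᵢ = 29, n = 3.
Posterior ∝ λ^9e^(−3λ) · λ^29e^(−3λ) = λ^38e^(−6λ), i.e. Gamma(shape=39, rate=6).
The mode of a Gamma(a, b) with a ≥ 1 (shape–rate) is (a−1)/b = 38/6 ≈ 6.333.

λ̂_MAP = 6.333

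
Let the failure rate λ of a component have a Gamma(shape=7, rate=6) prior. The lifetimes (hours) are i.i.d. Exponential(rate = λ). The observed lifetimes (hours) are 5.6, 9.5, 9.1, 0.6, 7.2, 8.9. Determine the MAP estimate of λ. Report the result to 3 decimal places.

λ̂_MAP = 0.256

The Exponential(rate=λ) likelihood is ∝ λ^n e^(−λΣtᵢ). Here n = 6 and Σtᵢ = 5.6 + 9.5 + 9.1 + 0.6 + 7.2 + 8.9 = 40.9.
Posterior ∝ λ^6e^(−6λ) · λ^6e^(−40.9λ) = λ^12e^(−46.9λ), i.e. Gamma(13, 46.9).
Mode = (a−1)/b = 12/46.9 ≈ 0.256.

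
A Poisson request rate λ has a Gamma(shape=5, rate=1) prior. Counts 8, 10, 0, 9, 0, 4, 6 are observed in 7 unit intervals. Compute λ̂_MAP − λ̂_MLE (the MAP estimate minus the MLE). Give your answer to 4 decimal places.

Σxᵢ = 37. Posterior is Gamma(42, 8); MAP = (42−1)/8 = 41/8 ≈ 5.12500.
MLE = x̄ = 37/7 ≈ 5.28571.
Difference = 41/8 − 37/7 = -9/56 ≈ -0.1607.

MAP − MLE = -0.1607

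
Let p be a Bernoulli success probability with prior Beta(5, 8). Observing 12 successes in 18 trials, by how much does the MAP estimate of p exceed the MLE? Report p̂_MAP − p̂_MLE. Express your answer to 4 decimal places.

Posterior is Beta(17, 14); MAP = (17−1)/(31−2) = 16/29 ≈ 0.55172.
MLE ignores the prior: p̂_MLE = k/n = 12/18 ≈ 0.66667.
Difference = 16/29 − 12/18 = -10/87 ≈ -0.1149.

MAP − MLE = -0.1149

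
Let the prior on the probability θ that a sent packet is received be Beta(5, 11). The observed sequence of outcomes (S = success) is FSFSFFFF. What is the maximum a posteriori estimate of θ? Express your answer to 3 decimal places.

Prior: Beta(5, 11).
Data: 2 successes in 8 trials (from the sequence). The binomial likelihood contributes θ^2(1−θ)^6, so the posterior is Beta(5+2, 11+6) = Beta(7, 17).
For Beta(a, b) with a, b > 1 the mode is (a−1)/(a+b−2) = 6/22 ≈ 0.273.

θ̂_MAP = 0.273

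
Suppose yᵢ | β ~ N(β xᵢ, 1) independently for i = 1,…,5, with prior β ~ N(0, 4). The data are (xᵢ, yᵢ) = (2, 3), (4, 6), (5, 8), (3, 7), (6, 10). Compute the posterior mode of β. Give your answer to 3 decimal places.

log p(β | y) = −Σ(yᵢ − βxᵢ)²/(2·1) − β²/(2·4) + const.
Setting the derivative to zero: Σxᵢ(yᵢ − βxᵢ)/1 − β/4 = 0, so β = Σxᵢyᵢ / (Σxᵢ² + σ²/τ²).
Σxᵢyᵢ = 2·3 + 4·6 + 5·8 + 3·7 + 6·10 = 151; Σxᵢ² = 90; σ²/τ² = 0.25.
β̂_MAP = 151 / (90 + 0.25) = 151/90.25 ≈ 1.673.

β̂_MAP = 1.673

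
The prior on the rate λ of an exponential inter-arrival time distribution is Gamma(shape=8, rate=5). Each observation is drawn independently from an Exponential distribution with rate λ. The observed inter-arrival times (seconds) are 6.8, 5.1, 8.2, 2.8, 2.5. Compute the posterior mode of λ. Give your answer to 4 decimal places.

The Exponential(rate=λ) likelihood is ∝ λ^n e^(−λΣtᵢ). Here n = 5 and Σtᵢ = 6.8 + 5.1 + 8.2 + 2.8 + 2.5 = 25.4.
Posterior ∝ λ^7e^(−5λ) · λ^5e^(−25.4λ) = λ^12e^(−30.4λ), i.e. Gamma(13, 30.4).
Mode = (a−1)/b = 12/30.4 ≈ 0.3947.

λ̂_MAP = 0.3947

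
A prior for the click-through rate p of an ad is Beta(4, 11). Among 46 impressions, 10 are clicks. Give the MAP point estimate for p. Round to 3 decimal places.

p̂_MAP = 0.220

Prior: Beta(4, 11).
Data: 10 successes in 46 trials. The binomial likelihood contributes p^10(1−p)^36, so the posterior is Beta(4+10, 11+36) = Beta(14, 47).
For Beta(a, b) with a, b > 1 the mode is (a−1)/(a+b−2) = 13/59 ≈ 0.220.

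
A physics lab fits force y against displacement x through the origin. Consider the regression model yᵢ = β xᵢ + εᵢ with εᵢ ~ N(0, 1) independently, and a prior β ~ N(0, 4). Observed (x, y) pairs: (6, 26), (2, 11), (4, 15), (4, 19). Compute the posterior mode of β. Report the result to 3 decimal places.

log p(β | y) = −Σ(yᵢ − βxᵢ)²/(2·1) − β²/(2·4) + const.
Setting the derivative to zero: Σxᵢ(yᵢ − βxᵢ)/1 − β/4 = 0, so β = Σxᵢyᵢ / (Σxᵢ² + σ²/τ²).
Σxᵢyᵢ = 6·26 + 2·11 + 4·15 + 4·19 = 314; Σxᵢ² = 72; σ²/τ² = 0.25.
β̂_MAP = 314 / (72 + 0.25) = 314/72.25 ≈ 4.346.

β̂_MAP = 4.346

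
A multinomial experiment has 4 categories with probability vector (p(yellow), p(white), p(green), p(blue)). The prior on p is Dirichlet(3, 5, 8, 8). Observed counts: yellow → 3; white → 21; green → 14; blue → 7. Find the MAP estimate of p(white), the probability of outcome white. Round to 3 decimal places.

MAP estimate of p(white) = 0.385

The posterior is Dirichlet(αᵢ + nᵢ) = Dirichlet(6, 26, 22, 15).
For a Dirichlet(a₁,…,a_K) with all aᵢ > 1, the mode has j-th component (aⱼ − 1)/(Σaᵢ − K).
Here Σaᵢ = 69 and K = 4, so p(white) = (26 − 1)/(69 − 4) = 25/65 ≈ 0.385.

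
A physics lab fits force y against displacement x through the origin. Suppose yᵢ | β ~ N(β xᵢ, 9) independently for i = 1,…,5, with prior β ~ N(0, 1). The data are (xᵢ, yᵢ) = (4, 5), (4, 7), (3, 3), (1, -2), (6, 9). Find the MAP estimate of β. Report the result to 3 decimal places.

log p(β | y) = −Σ(yᵢ − βxᵢ)²/(2·9) − β²/(2·1) + const.
Setting the derivative to zero: Σxᵢ(yᵢ − βxᵢ)/9 − β/1 = 0, so β = Σxᵢyᵢ / (Σxᵢ² + σ²/τ²).
Σxᵢyᵢ = 4·5 + 4·7 + 3·3 + 1·(-2) + 6·9 = 109; Σxᵢ² = 78; σ²/τ² = 9.
β̂_MAP = 109 / (78 + 9) = 109/87 ≈ 1.253.

β̂_MAP = 1.253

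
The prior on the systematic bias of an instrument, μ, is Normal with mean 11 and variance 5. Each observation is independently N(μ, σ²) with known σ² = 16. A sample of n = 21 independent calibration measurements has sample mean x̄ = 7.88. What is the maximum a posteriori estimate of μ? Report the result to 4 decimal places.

n = 21, x̄ = 7.88.
For a Normal prior and Normal likelihood with known variance, the posterior is Normal; its mode equals its mean, the precision-weighted average.
Prior precision 1/σ₀² = 1/5 = 0.2; data precision n/σ² = 21/16 = 1.3125.
μ̂ = (0.2·11 + 1.3125·7.88) / (0.2 + 1.3125) = 12.5425/1.5125 = 5017/605 ≈ 8.2926.

μ̂_MAP = 8.2926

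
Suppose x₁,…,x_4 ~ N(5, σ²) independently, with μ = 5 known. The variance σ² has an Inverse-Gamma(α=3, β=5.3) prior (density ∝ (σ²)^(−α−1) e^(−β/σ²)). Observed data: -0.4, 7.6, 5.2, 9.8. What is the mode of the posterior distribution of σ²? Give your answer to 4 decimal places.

σ̂²_MAP = 5.8000

Sum of squared deviations about the known mean: SS = (-0.4−5)² + (7.6−5)² + (5.2−5)² + (9.8−5)² = 59.
The Normal likelihood contributes (σ²)^(−n/2) exp(−SS/(2σ²)), so the posterior is Inverse-Gamma(α + n/2, β + SS/2) = Inverse-Gamma(5, 34.8).
The mode of Inverse-Gamma(a, b) is b/(a+1) = 34.8/6 ≈ 5.8000.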